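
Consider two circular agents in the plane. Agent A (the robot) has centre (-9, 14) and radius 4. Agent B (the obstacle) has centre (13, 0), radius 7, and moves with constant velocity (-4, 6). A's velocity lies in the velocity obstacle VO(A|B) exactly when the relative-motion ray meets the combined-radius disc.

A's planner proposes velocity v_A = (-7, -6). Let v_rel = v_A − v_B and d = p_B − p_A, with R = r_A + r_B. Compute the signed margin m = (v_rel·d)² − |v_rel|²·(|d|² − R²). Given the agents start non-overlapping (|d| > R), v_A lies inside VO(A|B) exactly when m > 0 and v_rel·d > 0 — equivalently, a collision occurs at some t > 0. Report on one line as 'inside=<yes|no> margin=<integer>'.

d = (22, -14),  |d|² = 680;  R = 4+7 = 11,  c = 680−11² = 559
v_rel = (-3, -12),  |v_rel|² = 153;  v_rel·d = (-3)·(22) + (-12)·(-14) = 102
153·t² − 204·t + 559 = 0  ⇒  m = 102² − 153·559 = -75123
m = -75123 < 0,  v_rel·d = 102 > 0  ⇒  outside

inside=no margin=-75123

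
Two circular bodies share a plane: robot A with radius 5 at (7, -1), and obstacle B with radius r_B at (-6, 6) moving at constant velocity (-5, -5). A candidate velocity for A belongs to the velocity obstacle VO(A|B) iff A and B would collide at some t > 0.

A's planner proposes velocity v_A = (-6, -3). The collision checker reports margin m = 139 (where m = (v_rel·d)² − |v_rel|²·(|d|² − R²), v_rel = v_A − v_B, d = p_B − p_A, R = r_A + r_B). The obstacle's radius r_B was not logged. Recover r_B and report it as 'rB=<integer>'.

m = 139
d = (-13, 7);  v_rel = (-1, 2),  |v_rel|² = 5
v_rel×d = (-1)·(7) − (2)·(-13) = 19
since m = R²·5 − 19²:  R² = (361 + 139) / 5 = 100
R = √100 = 10  ⇒  r_B = 10 − 5 = 5

rB=5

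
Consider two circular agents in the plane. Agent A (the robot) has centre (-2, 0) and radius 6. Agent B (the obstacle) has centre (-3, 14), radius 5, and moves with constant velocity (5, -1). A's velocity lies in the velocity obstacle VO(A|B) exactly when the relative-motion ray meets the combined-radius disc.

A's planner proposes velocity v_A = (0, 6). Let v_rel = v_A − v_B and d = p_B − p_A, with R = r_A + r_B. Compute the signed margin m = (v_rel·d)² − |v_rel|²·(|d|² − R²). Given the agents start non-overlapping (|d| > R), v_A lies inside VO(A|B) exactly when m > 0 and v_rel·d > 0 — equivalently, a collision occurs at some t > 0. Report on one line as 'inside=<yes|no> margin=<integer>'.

d = (-1, 14),  |d|² = 197;  R = 6+5 = 11,  c = 197−11² = 76
v_rel = (-5, 7),  |v_rel|² = 74;  v_rel·d = (-5)·(-1) + (7)·(14) = 103
74·t² − 206·t + 76 = 0  ⇒  m = 103² − 74·76 = 4985
m = 4985 > 0,  v_rel·d = 103 > 0  ⇒  inside

inside=yes margin=4985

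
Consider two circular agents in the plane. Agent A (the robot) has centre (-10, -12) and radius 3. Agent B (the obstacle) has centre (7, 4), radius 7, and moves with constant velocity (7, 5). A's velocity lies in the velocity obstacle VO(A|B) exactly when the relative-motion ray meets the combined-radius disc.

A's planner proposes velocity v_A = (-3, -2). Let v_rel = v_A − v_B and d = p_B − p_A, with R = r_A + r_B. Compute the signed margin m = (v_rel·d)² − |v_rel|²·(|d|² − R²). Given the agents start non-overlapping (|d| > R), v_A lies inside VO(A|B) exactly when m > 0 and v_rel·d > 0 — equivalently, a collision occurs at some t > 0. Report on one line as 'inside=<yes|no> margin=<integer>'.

d = (17, 16),  |d|² = 545;  R = 3+7 = 10,  c = 545−10² = 445
v_rel = (-10, -7),  |v_rel|² = 149;  v_rel·d = (-10)·(17) + (-7)·(16) = -282
149·t² + 564·t + 445 = 0  ⇒  m = (-282)² − 149·445 = 13219
m = 13219 > 0,  v_rel·d = -282 < 0  ⇒  outside

inside=no margin=13219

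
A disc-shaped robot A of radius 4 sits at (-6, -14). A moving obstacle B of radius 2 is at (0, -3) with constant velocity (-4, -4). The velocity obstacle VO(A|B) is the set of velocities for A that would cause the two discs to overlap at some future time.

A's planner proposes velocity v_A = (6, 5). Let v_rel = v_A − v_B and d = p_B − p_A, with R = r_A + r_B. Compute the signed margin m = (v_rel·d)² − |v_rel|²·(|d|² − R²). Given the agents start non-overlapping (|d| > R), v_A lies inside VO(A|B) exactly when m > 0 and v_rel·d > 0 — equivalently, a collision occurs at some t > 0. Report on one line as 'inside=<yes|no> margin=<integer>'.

d = (6, 11),  |d|² = 157;  R = 4+2 = 6,  c = 157−6² = 121
v_rel = (10, 9),  |v_rel|² = 181;  v_rel·d = (10)·(6) + (9)·(11) = 159
181·t² − 318·t + 121 = 0  ⇒  m = 159² − 181·121 = 3380
m = 3380 > 0,  v_rel·d = 159 > 0  ⇒  inside

inside=yes margin=3380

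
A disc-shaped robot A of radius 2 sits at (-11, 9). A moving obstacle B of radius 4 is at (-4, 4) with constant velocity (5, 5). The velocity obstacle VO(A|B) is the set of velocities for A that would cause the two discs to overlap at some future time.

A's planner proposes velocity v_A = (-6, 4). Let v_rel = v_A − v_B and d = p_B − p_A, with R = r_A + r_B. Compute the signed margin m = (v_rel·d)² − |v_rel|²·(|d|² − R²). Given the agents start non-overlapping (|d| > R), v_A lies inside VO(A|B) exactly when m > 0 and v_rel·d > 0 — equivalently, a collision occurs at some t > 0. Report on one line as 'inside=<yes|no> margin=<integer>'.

d = (7, -5),  |d|² = 74;  R = 2+4 = 6,  c = 74−6² = 38
v_rel = (-11, -1),  |v_rel|² = 122;  v_rel·d = (-11)·(7) + (-1)·(-5) = -72
122·t² + 144·t + 38 = 0  ⇒  m = (-72)² − 122·38 = 548
m = 548 > 0,  v_rel·d = -72 < 0  ⇒  outside

inside=no margin=548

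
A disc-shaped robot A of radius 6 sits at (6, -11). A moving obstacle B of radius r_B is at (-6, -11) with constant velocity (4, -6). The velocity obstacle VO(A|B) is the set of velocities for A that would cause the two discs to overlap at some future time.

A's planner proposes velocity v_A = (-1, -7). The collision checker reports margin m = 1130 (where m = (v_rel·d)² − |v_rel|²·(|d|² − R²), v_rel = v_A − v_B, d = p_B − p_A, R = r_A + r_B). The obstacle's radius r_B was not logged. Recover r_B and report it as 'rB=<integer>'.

m = 1130
d = (-12, 0);  v_rel = (-5, -1),  |v_rel|² = 26
v_rel×d = (-5)·(0) − (-1)·(-12) = -12
since m = R²·26 − (-12)²:  R² = (144 + 1130) / 26 = 49
R = √49 = 7  ⇒  r_B = 7 − 6 = 1

rB=1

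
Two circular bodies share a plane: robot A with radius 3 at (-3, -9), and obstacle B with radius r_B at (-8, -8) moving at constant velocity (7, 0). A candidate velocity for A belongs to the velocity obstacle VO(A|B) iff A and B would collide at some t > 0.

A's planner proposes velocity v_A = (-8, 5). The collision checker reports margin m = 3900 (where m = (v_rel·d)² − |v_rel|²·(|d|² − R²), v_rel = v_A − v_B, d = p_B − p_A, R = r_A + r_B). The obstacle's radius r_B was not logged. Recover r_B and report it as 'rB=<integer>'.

m = 3900
d = (-5, 1);  v_rel = (-15, 5),  |v_rel|² = 250
v_rel×d = (-15)·(1) − (5)·(-5) = 10
since m = R²·250 − 10²:  R² = (100 + 3900) / 250 = 16
R = √16 = 4  ⇒  r_B = 4 − 3 = 1

rB=1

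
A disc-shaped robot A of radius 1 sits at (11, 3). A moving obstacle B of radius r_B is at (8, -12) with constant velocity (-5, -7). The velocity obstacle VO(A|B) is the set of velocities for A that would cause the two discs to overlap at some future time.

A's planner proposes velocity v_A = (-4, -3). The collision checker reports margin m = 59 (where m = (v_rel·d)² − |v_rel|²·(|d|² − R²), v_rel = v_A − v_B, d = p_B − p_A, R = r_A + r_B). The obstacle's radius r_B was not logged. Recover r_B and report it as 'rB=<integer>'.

m = 59
d = (-3, -15);  v_rel = (1, 4),  |v_rel|² = 17
v_rel×d = (1)·(-15) − (4)·(-3) = -3
since m = R²·17 − (-3)²:  R² = (9 + 59) / 17 = 4
R = √4 = 2  ⇒  r_B = 2 − 1 = 1

rB=1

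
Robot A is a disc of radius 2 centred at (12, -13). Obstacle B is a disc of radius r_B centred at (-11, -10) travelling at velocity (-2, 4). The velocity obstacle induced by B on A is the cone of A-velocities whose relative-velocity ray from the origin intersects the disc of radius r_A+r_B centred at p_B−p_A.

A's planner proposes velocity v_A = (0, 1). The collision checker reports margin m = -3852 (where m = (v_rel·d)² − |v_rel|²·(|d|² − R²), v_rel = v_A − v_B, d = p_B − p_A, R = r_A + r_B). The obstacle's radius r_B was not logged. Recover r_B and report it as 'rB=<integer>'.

m = -3852
d = (-23, 3);  v_rel = (2, -3),  |v_rel|² = 13
v_rel×d = (2)·(3) − (-3)·(-23) = -63
since m = R²·13 − (-63)²:  R² = (3969 + -3852) / 13 = 9
R = √9 = 3  ⇒  r_B = 3 − 2 = 1

rB=1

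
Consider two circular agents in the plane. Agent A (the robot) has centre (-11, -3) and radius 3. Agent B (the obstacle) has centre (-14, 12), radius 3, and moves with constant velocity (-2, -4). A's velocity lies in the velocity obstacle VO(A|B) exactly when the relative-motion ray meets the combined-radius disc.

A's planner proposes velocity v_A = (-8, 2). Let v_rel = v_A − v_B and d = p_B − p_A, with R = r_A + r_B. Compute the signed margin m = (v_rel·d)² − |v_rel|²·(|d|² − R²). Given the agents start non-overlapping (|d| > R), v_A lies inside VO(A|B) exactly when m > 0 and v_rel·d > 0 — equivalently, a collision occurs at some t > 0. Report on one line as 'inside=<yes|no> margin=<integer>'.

d = (-3, 15),  |d|² = 234;  R = 3+3 = 6,  c = 234−6² = 198
v_rel = (-6, 6),  |v_rel|² = 72;  v_rel·d = (-6)·(-3) + (6)·(15) = 108
72·t² − 216·t + 198 = 0  ⇒  m = 108² − 72·198 = -2592
m = -2592 < 0,  v_rel·d = 108 > 0  ⇒  outside

inside=no margin=-2592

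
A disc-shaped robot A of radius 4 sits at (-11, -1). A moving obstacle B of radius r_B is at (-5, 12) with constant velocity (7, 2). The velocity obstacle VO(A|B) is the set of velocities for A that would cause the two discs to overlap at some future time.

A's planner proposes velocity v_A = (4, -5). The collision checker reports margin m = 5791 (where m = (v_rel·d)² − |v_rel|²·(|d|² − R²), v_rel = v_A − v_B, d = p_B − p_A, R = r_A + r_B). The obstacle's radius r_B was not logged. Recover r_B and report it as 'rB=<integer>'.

m = 5791
d = (6, 13);  v_rel = (-3, -7),  |v_rel|² = 58
v_rel×d = (-3)·(13) − (-7)·(6) = 3
since m = R²·58 − 3²:  R² = (9 + 5791) / 58 = 100
R = √100 = 10  ⇒  r_B = 10 − 4 = 6

rB=6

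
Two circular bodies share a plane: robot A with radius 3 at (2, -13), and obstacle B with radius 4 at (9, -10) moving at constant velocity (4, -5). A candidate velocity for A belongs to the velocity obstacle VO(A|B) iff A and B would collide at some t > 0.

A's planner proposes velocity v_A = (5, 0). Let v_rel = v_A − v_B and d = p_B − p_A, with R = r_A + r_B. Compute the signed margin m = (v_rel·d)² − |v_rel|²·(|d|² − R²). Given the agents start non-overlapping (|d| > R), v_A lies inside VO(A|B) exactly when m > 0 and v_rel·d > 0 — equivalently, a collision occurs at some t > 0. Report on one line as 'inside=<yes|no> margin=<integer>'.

d = (7, 3),  |d|² = 58;  R = 3+4 = 7,  c = 58−7² = 9
v_rel = (1, 5),  |v_rel|² = 26;  v_rel·d = (1)·(7) + (5)·(3) = 22
26·t² − 44·t + 9 = 0  ⇒  m = 22² − 26·9 = 250
m = 250 > 0,  v_rel·d = 22 > 0  ⇒  inside

inside=yes margin=250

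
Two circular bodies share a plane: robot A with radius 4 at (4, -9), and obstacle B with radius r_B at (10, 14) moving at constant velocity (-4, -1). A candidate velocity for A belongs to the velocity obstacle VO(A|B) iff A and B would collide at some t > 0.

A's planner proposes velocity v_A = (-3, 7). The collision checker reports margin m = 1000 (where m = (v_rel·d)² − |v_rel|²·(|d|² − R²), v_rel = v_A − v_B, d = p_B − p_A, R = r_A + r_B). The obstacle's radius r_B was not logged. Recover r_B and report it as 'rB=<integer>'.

m = 1000
d = (6, 23);  v_rel = (1, 8),  |v_rel|² = 65
v_rel×d = (1)·(23) − (8)·(6) = -25
since m = R²·65 − (-25)²:  R² = (625 + 1000) / 65 = 25
R = √25 = 5  ⇒  r_B = 5 − 4 = 1

rB=1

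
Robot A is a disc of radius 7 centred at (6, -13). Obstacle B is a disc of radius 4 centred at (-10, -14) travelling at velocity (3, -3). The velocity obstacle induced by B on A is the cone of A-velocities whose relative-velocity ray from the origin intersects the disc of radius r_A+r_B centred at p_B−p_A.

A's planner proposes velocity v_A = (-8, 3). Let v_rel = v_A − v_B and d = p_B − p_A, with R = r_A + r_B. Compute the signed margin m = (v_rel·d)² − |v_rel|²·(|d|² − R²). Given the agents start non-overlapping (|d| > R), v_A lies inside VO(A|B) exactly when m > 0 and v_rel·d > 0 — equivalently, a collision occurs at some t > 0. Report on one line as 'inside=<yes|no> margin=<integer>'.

d = (-16, -1),  |d|² = 257;  R = 7+4 = 11,  c = 257−11² = 136
v_rel = (-11, 6),  |v_rel|² = 157;  v_rel·d = (-11)·(-16) + (6)·(-1) = 170
157·t² − 340·t + 136 = 0  ⇒  m = 170² − 157·136 = 7548
m = 7548 > 0,  v_rel·d = 170 > 0  ⇒  inside

inside=yes margin=7548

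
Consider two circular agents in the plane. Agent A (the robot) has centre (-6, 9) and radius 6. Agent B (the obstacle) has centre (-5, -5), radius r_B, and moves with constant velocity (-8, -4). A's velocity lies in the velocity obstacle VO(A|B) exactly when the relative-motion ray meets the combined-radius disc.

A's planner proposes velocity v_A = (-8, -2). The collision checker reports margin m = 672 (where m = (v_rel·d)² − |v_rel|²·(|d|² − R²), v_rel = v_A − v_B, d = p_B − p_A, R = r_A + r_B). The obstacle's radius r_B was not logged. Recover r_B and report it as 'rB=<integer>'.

m = 672
d = (1, -14);  v_rel = (0, 2),  |v_rel|² = 4
v_rel×d = (0)·(-14) − (2)·(1) = -2
since m = R²·4 − (-2)²:  R² = (4 + 672) / 4 = 169
R = √169 = 13  ⇒  r_B = 13 − 6 = 7

rB=7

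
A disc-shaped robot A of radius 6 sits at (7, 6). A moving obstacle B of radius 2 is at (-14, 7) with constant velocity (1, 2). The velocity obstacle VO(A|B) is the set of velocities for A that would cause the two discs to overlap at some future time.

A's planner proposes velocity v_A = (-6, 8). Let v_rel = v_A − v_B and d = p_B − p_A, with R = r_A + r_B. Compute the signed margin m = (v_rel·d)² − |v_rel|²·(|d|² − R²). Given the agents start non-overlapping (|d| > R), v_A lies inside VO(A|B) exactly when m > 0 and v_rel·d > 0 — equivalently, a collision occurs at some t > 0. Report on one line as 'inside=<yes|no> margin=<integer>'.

d = (-21, 1),  |d|² = 442;  R = 6+2 = 8,  c = 442−8² = 378
v_rel = (-7, 6),  |v_rel|² = 85;  v_rel·d = (-7)·(-21) + (6)·(1) = 153
85·t² − 306·t + 378 = 0  ⇒  m = 153² − 85·378 = -8721
m = -8721 < 0,  v_rel·d = 153 > 0  ⇒  outside

inside=no margin=-8721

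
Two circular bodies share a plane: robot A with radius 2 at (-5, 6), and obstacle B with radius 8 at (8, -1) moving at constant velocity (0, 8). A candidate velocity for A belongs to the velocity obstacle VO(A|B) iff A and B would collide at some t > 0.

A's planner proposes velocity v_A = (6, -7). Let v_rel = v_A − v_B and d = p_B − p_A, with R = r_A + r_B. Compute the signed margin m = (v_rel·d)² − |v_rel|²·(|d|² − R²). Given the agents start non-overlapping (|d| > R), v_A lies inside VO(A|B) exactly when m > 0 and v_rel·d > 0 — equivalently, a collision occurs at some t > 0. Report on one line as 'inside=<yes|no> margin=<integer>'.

d = (13, -7),  |d|² = 218;  R = 2+8 = 10,  c = 218−10² = 118
v_rel = (6, -15),  |v_rel|² = 261;  v_rel·d = (6)·(13) + (-15)·(-7) = 183
261·t² − 366·t + 118 = 0  ⇒  m = 183² − 261·118 = 2691
m = 2691 > 0,  v_rel·d = 183 > 0  ⇒  inside

inside=yes margin=2691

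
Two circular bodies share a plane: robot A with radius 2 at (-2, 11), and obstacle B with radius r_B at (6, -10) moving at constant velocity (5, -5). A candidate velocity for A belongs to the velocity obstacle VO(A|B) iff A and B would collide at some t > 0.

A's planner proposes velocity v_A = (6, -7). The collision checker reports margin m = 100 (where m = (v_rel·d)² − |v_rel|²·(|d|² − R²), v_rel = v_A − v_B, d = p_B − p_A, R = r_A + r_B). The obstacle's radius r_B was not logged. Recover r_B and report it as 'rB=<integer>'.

m = 100
d = (8, -21);  v_rel = (1, -2),  |v_rel|² = 5
v_rel×d = (1)·(-21) − (-2)·(8) = -5
since m = R²·5 − (-5)²:  R² = (25 + 100) / 5 = 25
R = √25 = 5  ⇒  r_B = 5 − 2 = 3

rB=3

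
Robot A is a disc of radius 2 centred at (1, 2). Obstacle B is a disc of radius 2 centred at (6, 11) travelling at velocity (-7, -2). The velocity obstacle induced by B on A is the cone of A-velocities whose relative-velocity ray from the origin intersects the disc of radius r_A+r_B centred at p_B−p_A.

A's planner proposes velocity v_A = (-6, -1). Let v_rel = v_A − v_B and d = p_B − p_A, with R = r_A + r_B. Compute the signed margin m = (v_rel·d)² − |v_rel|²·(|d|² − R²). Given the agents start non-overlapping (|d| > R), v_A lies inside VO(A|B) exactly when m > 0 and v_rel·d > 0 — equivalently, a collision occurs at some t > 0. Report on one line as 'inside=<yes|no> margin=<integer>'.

d = (5, 9),  |d|² = 106;  R = 2+2 = 4,  c = 106−4² = 90
v_rel = (1, 1),  |v_rel|² = 2;  v_rel·d = (1)·(5) + (1)·(9) = 14
2·t² − 28·t + 90 = 0  ⇒  m = 14² − 2·90 = 16
m = 16 > 0,  v_rel·d = 14 > 0  ⇒  inside

inside=yes margin=16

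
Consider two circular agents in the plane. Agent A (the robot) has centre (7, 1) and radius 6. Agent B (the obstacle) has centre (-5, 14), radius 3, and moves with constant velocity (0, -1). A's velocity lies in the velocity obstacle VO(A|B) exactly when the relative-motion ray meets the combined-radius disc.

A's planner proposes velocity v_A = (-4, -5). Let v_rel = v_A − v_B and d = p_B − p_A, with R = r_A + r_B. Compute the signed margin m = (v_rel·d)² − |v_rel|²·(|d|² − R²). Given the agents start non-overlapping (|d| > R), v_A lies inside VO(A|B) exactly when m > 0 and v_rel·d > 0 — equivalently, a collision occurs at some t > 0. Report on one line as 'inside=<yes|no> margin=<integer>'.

d = (-12, 13),  |d|² = 313;  R = 6+3 = 9,  c = 313−9² = 232
v_rel = (-4, -4),  |v_rel|² = 32;  v_rel·d = (-4)·(-12) + (-4)·(13) = -4
32·t² + 8·t + 232 = 0  ⇒  m = (-4)² − 32·232 = -7408
m = -7408 < 0,  v_rel·d = -4 < 0  ⇒  outside

inside=no margin=-7408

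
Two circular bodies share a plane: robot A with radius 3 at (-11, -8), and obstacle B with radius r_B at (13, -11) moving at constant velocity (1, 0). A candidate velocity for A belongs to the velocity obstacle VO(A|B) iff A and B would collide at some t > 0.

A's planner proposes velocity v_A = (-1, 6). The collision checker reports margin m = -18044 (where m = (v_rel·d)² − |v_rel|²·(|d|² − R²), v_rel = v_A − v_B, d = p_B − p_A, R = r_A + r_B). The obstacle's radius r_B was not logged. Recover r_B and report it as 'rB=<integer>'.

m = -18044
d = (24, -3);  v_rel = (-2, 6),  |v_rel|² = 40
v_rel×d = (-2)·(-3) − (6)·(24) = -138
since m = R²·40 − (-138)²:  R² = (19044 + -18044) / 40 = 25
R = √25 = 5  ⇒  r_B = 5 − 3 = 2

rB=2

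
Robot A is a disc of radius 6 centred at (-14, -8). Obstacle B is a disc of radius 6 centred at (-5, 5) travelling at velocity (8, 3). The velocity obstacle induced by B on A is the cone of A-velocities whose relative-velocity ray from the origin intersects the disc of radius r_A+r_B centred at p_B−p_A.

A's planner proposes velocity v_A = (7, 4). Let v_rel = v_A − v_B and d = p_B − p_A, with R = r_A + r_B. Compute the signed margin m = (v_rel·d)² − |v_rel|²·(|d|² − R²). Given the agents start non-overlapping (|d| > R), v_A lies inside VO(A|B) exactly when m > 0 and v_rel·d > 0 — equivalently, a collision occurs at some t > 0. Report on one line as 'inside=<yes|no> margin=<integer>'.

d = (9, 13),  |d|² = 250;  R = 6+6 = 12,  c = 250−12² = 106
v_rel = (-1, 1),  |v_rel|² = 2;  v_rel·d = (-1)·(9) + (1)·(13) = 4
2·t² − 8·t + 106 = 0  ⇒  m = 4² − 2·106 = -196
m = -196 < 0,  v_rel·d = 4 > 0  ⇒  outside

inside=no margin=-196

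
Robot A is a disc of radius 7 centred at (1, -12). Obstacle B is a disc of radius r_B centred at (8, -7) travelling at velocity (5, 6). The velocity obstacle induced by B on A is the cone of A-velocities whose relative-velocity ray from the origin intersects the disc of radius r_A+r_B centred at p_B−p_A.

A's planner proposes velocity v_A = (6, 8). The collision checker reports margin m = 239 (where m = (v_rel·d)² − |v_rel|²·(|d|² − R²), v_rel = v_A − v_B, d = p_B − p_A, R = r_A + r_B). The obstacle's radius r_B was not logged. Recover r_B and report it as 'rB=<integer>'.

m = 239
d = (7, 5);  v_rel = (1, 2),  |v_rel|² = 5
v_rel×d = (1)·(5) − (2)·(7) = -9
since m = R²·5 − (-9)²:  R² = (81 + 239) / 5 = 64
R = √64 = 8  ⇒  r_B = 8 − 7 = 1

rB=1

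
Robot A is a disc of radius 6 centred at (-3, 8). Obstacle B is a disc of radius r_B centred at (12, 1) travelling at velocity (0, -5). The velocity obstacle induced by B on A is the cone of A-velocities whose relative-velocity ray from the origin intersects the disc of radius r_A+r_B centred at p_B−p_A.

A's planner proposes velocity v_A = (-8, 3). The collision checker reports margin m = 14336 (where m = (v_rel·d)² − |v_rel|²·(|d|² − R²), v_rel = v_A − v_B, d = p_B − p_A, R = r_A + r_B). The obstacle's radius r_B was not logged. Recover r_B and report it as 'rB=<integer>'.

m = 14336
d = (15, -7);  v_rel = (-8, 8),  |v_rel|² = 128
v_rel×d = (-8)·(-7) − (8)·(15) = -64
since m = R²·128 − (-64)²:  R² = (4096 + 14336) / 128 = 144
R = √144 = 12  ⇒  r_B = 12 − 6 = 6

rB=6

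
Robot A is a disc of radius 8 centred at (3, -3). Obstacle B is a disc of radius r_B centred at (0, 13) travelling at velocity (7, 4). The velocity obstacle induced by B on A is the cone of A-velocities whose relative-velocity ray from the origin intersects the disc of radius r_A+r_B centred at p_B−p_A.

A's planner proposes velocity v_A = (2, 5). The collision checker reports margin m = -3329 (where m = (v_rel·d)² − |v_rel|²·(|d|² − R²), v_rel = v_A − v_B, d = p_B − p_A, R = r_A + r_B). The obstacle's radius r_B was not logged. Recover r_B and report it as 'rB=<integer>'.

m = -3329
d = (-3, 16);  v_rel = (-5, 1),  |v_rel|² = 26
v_rel×d = (-5)·(16) − (1)·(-3) = -77
since m = R²·26 − (-77)²:  R² = (5929 + -3329) / 26 = 100
R = √100 = 10  ⇒  r_B = 10 − 8 = 2

rB=2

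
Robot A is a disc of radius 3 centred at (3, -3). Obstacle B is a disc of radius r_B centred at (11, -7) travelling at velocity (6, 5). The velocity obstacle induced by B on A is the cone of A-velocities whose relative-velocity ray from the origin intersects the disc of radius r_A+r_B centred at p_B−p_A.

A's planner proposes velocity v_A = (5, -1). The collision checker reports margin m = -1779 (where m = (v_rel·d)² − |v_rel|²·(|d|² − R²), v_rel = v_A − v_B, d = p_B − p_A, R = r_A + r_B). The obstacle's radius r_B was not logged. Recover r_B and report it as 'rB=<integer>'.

m = -1779
d = (8, -4);  v_rel = (-1, -6),  |v_rel|² = 37
v_rel×d = (-1)·(-4) − (-6)·(8) = 52
since m = R²·37 − 52²:  R² = (2704 + -1779) / 37 = 25
R = √25 = 5  ⇒  r_B = 5 − 3 = 2

rB=2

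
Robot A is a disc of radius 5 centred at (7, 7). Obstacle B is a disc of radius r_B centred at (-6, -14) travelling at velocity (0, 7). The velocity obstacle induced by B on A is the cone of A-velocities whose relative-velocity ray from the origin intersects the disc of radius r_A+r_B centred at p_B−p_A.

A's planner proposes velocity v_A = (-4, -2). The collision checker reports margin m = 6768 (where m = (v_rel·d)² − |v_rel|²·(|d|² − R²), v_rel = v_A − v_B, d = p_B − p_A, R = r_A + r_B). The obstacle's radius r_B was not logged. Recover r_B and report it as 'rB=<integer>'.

m = 6768
d = (-13, -21);  v_rel = (-4, -9),  |v_rel|² = 97
v_rel×d = (-4)·(-21) − (-9)·(-13) = -33
since m = R²·97 − (-33)²:  R² = (1089 + 6768) / 97 = 81
R = √81 = 9  ⇒  r_B = 9 − 5 = 4

rB=4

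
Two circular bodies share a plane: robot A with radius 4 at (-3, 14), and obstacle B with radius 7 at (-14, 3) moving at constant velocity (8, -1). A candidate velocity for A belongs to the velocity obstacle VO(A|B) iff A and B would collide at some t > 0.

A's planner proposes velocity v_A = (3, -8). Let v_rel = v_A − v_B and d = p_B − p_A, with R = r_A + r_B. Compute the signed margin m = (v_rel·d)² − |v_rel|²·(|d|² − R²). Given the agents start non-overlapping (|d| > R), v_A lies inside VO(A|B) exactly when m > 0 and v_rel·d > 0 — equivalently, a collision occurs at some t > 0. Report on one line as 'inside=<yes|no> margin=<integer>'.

d = (-11, -11),  |d|² = 242;  R = 4+7 = 11,  c = 242−11² = 121
v_rel = (-5, -7),  |v_rel|² = 74;  v_rel·d = (-5)·(-11) + (-7)·(-11) = 132
74·t² − 264·t + 121 = 0  ⇒  m = 132² − 74·121 = 8470
m = 8470 > 0,  v_rel·d = 132 > 0  ⇒  inside

inside=yes margin=8470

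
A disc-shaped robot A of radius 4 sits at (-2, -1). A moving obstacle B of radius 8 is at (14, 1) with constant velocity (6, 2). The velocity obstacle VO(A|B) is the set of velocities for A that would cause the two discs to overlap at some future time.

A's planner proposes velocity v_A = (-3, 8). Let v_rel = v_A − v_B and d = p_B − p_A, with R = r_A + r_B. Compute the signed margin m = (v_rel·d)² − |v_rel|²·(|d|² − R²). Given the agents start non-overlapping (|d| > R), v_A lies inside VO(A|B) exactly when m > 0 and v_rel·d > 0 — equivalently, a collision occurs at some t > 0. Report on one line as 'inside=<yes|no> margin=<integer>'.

d = (16, 2),  |d|² = 260;  R = 4+8 = 12,  c = 260−12² = 116
v_rel = (-9, 6),  |v_rel|² = 117;  v_rel·d = (-9)·(16) + (6)·(2) = -132
117·t² + 264·t + 116 = 0  ⇒  m = (-132)² − 117·116 = 3852
m = 3852 > 0,  v_rel·d = -132 < 0  ⇒  outside

inside=no margin=3852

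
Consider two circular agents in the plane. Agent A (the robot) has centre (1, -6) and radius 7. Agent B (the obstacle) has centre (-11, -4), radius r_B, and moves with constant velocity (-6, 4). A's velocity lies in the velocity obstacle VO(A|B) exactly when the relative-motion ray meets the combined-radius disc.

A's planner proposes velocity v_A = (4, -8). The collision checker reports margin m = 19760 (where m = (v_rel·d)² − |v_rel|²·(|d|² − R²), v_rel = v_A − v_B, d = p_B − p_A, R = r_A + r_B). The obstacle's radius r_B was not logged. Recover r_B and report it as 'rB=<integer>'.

m = 19760
d = (-12, 2);  v_rel = (10, -12),  |v_rel|² = 244
v_rel×d = (10)·(2) − (-12)·(-12) = -124
since m = R²·244 − (-124)²:  R² = (15376 + 19760) / 244 = 144
R = √144 = 12  ⇒  r_B = 12 − 7 = 5

rB=5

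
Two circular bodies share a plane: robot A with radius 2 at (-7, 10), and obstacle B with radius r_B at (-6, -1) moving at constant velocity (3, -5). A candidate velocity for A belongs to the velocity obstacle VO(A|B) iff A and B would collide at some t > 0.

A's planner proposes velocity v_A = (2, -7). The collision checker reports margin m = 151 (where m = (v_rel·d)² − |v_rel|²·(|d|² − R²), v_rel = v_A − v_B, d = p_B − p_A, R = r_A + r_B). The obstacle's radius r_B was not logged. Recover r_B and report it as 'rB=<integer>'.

m = 151
d = (1, -11);  v_rel = (-1, -2),  |v_rel|² = 5
v_rel×d = (-1)·(-11) − (-2)·(1) = 13
since m = R²·5 − 13²:  R² = (169 + 151) / 5 = 64
R = √64 = 8  ⇒  r_B = 8 − 2 = 6

rB=6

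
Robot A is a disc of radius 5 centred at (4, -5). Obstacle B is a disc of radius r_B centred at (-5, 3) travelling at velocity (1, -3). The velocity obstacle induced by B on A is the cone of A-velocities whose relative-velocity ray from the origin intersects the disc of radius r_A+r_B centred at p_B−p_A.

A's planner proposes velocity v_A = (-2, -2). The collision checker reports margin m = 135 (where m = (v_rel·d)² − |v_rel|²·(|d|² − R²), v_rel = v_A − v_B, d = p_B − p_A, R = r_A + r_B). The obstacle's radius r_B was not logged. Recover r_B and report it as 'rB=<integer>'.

m = 135
d = (-9, 8);  v_rel = (-3, 1),  |v_rel|² = 10
v_rel×d = (-3)·(8) − (1)·(-9) = -15
since m = R²·10 − (-15)²:  R² = (225 + 135) / 10 = 36
R = √36 = 6  ⇒  r_B = 6 − 5 = 1

rB=1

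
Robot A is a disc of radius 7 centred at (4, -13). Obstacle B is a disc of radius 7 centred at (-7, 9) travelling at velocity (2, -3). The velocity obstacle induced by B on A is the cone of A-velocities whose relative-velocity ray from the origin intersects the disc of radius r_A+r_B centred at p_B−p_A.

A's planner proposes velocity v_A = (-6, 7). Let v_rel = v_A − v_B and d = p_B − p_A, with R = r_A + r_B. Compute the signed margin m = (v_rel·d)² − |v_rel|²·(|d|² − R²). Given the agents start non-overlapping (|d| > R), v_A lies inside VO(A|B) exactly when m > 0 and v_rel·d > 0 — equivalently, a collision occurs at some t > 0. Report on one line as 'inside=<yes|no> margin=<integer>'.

d = (-11, 22),  |d|² = 605;  R = 7+7 = 14,  c = 605−14² = 409
v_rel = (-8, 10),  |v_rel|² = 164;  v_rel·d = (-8)·(-11) + (10)·(22) = 308
164·t² − 616·t + 409 = 0  ⇒  m = 308² − 164·409 = 27788
m = 27788 > 0,  v_rel·d = 308 > 0  ⇒  inside

inside=yes margin=27788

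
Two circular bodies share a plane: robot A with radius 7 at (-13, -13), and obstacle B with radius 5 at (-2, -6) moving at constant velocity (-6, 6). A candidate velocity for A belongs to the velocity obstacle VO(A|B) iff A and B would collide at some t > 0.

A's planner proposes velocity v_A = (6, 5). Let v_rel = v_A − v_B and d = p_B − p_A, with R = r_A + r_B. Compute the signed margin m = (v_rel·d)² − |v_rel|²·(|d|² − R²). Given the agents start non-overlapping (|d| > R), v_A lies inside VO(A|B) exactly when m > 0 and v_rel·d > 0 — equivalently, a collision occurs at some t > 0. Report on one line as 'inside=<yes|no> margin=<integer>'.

d = (11, 7),  |d|² = 170;  R = 7+5 = 12,  c = 170−12² = 26
v_rel = (12, -1),  |v_rel|² = 145;  v_rel·d = (12)·(11) + (-1)·(7) = 125
145·t² − 250·t + 26 = 0  ⇒  m = 125² − 145·26 = 11855
m = 11855 > 0,  v_rel·d = 125 > 0  ⇒  inside

inside=yes margin=11855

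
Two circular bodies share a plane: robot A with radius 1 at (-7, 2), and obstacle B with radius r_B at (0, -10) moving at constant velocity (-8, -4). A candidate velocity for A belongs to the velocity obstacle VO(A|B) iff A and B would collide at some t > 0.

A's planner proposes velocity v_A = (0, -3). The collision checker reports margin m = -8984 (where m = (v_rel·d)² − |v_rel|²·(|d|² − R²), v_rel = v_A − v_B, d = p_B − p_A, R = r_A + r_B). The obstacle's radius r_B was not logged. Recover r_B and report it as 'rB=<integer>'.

m = -8984
d = (7, -12);  v_rel = (8, 1),  |v_rel|² = 65
v_rel×d = (8)·(-12) − (1)·(7) = -103
since m = R²·65 − (-103)²:  R² = (10609 + -8984) / 65 = 25
R = √25 = 5  ⇒  r_B = 5 − 1 = 4

rB=4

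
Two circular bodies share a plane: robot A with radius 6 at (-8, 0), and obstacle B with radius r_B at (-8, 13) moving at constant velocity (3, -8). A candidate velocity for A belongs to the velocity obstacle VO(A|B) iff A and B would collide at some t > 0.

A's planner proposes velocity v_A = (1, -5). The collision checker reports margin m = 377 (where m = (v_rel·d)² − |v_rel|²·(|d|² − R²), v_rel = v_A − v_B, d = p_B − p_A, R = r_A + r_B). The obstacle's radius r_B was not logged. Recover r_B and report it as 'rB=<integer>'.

m = 377
d = (0, 13);  v_rel = (-2, 3),  |v_rel|² = 13
v_rel×d = (-2)·(13) − (3)·(0) = -26
since m = R²·13 − (-26)²:  R² = (676 + 377) / 13 = 81
R = √81 = 9  ⇒  r_B = 9 − 6 = 3

rB=3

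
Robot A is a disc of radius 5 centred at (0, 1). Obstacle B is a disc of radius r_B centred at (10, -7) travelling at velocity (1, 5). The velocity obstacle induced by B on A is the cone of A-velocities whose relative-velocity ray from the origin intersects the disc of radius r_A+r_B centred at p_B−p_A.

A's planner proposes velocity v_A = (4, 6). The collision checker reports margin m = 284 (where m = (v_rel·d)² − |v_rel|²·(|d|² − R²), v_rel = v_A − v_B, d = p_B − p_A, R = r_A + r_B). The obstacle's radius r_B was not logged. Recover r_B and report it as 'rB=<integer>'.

m = 284
d = (10, -8);  v_rel = (3, 1),  |v_rel|² = 10
v_rel×d = (3)·(-8) − (1)·(10) = -34
since m = R²·10 − (-34)²:  R² = (1156 + 284) / 10 = 144
R = √144 = 12  ⇒  r_B = 12 − 5 = 7

rB=7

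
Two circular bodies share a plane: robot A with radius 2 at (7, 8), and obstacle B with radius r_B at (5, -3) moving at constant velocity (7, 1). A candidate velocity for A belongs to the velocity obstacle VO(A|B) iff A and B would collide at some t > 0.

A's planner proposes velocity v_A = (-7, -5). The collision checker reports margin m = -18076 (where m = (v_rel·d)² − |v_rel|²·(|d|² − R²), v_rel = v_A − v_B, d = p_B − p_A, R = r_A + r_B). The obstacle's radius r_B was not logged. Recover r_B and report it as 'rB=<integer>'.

m = -18076
d = (-2, -11);  v_rel = (-14, -6),  |v_rel|² = 232
v_rel×d = (-14)·(-11) − (-6)·(-2) = 142
since m = R²·232 − 142²:  R² = (20164 + -18076) / 232 = 9
R = √9 = 3  ⇒  r_B = 3 − 2 = 1

rB=1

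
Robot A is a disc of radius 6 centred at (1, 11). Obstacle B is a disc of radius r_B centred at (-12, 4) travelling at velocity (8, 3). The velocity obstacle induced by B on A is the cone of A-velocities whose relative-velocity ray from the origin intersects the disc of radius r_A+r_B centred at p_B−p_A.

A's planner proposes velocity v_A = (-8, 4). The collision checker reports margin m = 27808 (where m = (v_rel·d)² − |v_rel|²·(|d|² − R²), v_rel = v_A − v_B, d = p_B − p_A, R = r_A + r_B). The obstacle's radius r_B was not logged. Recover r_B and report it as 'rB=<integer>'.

m = 27808
d = (-13, -7);  v_rel = (-16, 1),  |v_rel|² = 257
v_rel×d = (-16)·(-7) − (1)·(-13) = 125
since m = R²·257 − 125²:  R² = (15625 + 27808) / 257 = 169
R = √169 = 13  ⇒  r_B = 13 − 6 = 7

rB=7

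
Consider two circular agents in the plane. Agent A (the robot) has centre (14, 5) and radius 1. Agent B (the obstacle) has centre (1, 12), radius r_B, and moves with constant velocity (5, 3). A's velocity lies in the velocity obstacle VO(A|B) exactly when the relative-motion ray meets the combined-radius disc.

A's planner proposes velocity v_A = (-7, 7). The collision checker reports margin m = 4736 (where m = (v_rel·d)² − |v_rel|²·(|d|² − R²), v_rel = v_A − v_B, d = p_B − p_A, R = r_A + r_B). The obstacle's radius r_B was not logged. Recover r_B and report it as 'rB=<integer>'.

m = 4736
d = (-13, 7);  v_rel = (-12, 4),  |v_rel|² = 160
v_rel×d = (-12)·(7) − (4)·(-13) = -32
since m = R²·160 − (-32)²:  R² = (1024 + 4736) / 160 = 36
R = √36 = 6  ⇒  r_B = 6 − 1 = 5

rB=5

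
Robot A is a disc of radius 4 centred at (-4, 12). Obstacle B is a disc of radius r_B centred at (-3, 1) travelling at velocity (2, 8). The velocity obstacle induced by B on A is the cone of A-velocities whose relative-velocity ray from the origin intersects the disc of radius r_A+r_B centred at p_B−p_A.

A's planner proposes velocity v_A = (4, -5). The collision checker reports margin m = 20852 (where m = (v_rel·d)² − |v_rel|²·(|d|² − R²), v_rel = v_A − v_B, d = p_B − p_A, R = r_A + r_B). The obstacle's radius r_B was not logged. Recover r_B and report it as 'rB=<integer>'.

m = 20852
d = (1, -11);  v_rel = (2, -13),  |v_rel|² = 173
v_rel×d = (2)·(-11) − (-13)·(1) = -9
since m = R²·173 − (-9)²:  R² = (81 + 20852) / 173 = 121
R = √121 = 11  ⇒  r_B = 11 − 4 = 7

rB=7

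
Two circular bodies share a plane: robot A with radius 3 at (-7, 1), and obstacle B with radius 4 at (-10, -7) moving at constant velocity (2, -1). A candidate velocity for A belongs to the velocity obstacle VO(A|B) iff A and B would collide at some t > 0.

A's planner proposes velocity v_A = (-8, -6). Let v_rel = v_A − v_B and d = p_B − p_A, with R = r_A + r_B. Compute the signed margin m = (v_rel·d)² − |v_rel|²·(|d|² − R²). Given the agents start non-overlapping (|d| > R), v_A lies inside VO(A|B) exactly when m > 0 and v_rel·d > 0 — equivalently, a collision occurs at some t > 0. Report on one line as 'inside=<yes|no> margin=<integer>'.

d = (-3, -8),  |d|² = 73;  R = 3+4 = 7,  c = 73−7² = 24
v_rel = (-10, -5),  |v_rel|² = 125;  v_rel·d = (-10)·(-3) + (-5)·(-8) = 70
125·t² − 140·t + 24 = 0  ⇒  m = 70² − 125·24 = 1900
m = 1900 > 0,  v_rel·d = 70 > 0  ⇒  inside

inside=yes margin=1900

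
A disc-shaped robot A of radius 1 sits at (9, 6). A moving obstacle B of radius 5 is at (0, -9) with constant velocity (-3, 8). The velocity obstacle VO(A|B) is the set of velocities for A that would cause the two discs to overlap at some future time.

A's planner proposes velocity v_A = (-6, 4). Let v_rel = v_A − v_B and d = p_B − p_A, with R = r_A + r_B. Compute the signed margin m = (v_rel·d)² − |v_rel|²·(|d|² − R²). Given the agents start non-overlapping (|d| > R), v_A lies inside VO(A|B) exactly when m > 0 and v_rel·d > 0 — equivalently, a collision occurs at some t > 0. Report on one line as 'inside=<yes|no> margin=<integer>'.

d = (-9, -15),  |d|² = 306;  R = 1+5 = 6,  c = 306−6² = 270
v_rel = (-3, -4),  |v_rel|² = 25;  v_rel·d = (-3)·(-9) + (-4)·(-15) = 87
25·t² − 174·t + 270 = 0  ⇒  m = 87² − 25·270 = 819
m = 819 > 0,  v_rel·d = 87 > 0  ⇒  inside

inside=yes margin=819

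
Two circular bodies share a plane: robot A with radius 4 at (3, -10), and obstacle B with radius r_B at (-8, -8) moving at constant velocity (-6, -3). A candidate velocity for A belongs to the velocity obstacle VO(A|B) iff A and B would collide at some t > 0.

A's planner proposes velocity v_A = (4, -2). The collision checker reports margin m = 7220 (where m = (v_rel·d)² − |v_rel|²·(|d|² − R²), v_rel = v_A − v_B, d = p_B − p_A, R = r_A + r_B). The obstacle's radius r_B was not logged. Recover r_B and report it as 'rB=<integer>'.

m = 7220
d = (-11, 2);  v_rel = (10, 1),  |v_rel|² = 101
v_rel×d = (10)·(2) − (1)·(-11) = 31
since m = R²·101 − 31²:  R² = (961 + 7220) / 101 = 81
R = √81 = 9  ⇒  r_B = 9 − 4 = 5

rB=5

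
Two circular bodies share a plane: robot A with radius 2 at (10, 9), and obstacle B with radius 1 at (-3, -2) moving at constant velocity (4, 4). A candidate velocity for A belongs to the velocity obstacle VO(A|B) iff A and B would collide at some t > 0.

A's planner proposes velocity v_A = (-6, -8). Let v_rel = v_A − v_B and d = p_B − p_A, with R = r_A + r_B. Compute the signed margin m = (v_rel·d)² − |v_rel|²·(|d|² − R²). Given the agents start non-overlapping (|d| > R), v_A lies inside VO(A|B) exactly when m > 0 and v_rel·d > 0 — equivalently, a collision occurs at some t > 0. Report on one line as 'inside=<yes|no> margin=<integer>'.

d = (-13, -11),  |d|² = 290;  R = 2+1 = 3,  c = 290−3² = 281
v_rel = (-10, -12),  |v_rel|² = 244;  v_rel·d = (-10)·(-13) + (-12)·(-11) = 262
244·t² − 524·t + 281 = 0  ⇒  m = 262² − 244·281 = 80
m = 80 > 0,  v_rel·d = 262 > 0  ⇒  inside

inside=yes margin=80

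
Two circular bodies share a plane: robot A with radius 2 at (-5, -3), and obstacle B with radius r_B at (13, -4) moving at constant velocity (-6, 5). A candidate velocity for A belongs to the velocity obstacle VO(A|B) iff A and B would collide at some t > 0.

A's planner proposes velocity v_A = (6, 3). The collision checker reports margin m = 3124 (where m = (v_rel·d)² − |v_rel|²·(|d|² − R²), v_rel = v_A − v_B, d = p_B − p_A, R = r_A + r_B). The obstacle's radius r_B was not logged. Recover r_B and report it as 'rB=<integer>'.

m = 3124
d = (18, -1);  v_rel = (12, -2),  |v_rel|² = 148
v_rel×d = (12)·(-1) − (-2)·(18) = 24
since m = R²·148 − 24²:  R² = (576 + 3124) / 148 = 25
R = √25 = 5  ⇒  r_B = 5 − 2 = 3

rB=3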